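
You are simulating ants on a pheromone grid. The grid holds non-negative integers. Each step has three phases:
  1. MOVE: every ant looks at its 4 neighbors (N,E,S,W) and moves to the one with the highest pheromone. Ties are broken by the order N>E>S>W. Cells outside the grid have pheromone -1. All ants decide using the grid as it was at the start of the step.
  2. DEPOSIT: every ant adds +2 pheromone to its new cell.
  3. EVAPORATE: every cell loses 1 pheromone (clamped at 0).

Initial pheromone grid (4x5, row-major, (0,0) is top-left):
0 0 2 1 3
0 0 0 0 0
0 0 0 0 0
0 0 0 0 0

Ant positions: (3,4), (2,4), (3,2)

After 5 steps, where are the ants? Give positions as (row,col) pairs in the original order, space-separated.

Step 1: ant0:(3,4)->N->(2,4) | ant1:(2,4)->N->(1,4) | ant2:(3,2)->N->(2,2)
  grid max=2 at (0,4)
Step 2: ant0:(2,4)->N->(1,4) | ant1:(1,4)->N->(0,4) | ant2:(2,2)->N->(1,2)
  grid max=3 at (0,4)
Step 3: ant0:(1,4)->N->(0,4) | ant1:(0,4)->S->(1,4) | ant2:(1,2)->N->(0,2)
  grid max=4 at (0,4)
Step 4: ant0:(0,4)->S->(1,4) | ant1:(1,4)->N->(0,4) | ant2:(0,2)->E->(0,3)
  grid max=5 at (0,4)
Step 5: ant0:(1,4)->N->(0,4) | ant1:(0,4)->S->(1,4) | ant2:(0,3)->E->(0,4)
  grid max=8 at (0,4)

(0,4) (1,4) (0,4)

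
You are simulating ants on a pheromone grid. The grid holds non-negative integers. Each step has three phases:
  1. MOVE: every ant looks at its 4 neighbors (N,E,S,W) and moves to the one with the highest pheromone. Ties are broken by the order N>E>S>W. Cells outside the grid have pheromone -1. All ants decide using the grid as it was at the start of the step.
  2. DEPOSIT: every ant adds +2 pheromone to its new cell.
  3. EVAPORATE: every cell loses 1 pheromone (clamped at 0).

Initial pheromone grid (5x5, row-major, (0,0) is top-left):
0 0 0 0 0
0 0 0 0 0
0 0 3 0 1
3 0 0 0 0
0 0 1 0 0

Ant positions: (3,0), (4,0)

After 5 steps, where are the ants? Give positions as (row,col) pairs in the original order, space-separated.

Step 1: ant0:(3,0)->N->(2,0) | ant1:(4,0)->N->(3,0)
  grid max=4 at (3,0)
Step 2: ant0:(2,0)->S->(3,0) | ant1:(3,0)->N->(2,0)
  grid max=5 at (3,0)
Step 3: ant0:(3,0)->N->(2,0) | ant1:(2,0)->S->(3,0)
  grid max=6 at (3,0)
Step 4: ant0:(2,0)->S->(3,0) | ant1:(3,0)->N->(2,0)
  grid max=7 at (3,0)
Step 5: ant0:(3,0)->N->(2,0) | ant1:(2,0)->S->(3,0)
  grid max=8 at (3,0)

(2,0) (3,0)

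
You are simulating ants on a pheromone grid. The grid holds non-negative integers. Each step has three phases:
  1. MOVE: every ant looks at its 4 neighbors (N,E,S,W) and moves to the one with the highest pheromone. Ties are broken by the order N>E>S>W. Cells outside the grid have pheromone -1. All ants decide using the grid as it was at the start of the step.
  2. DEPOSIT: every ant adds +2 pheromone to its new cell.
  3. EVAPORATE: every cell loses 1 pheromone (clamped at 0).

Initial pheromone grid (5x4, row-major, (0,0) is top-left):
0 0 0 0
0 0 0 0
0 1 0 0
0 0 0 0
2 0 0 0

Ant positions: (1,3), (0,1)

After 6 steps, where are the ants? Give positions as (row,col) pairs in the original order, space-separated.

Step 1: ant0:(1,3)->N->(0,3) | ant1:(0,1)->E->(0,2)
  grid max=1 at (0,2)
Step 2: ant0:(0,3)->W->(0,2) | ant1:(0,2)->E->(0,3)
  grid max=2 at (0,2)
Step 3: ant0:(0,2)->E->(0,3) | ant1:(0,3)->W->(0,2)
  grid max=3 at (0,2)
Step 4: ant0:(0,3)->W->(0,2) | ant1:(0,2)->E->(0,3)
  grid max=4 at (0,2)
Step 5: ant0:(0,2)->E->(0,3) | ant1:(0,3)->W->(0,2)
  grid max=5 at (0,2)
Step 6: ant0:(0,3)->W->(0,2) | ant1:(0,2)->E->(0,3)
  grid max=6 at (0,2)

(0,2) (0,3)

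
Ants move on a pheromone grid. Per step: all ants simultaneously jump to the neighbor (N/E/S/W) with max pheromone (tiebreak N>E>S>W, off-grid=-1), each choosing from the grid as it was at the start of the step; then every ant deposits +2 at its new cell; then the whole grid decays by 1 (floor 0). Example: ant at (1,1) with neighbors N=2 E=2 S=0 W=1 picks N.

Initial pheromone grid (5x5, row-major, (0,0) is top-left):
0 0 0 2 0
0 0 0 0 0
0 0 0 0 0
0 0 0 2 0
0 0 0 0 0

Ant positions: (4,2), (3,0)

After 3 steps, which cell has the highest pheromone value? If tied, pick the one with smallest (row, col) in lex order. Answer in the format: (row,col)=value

Answer: (0,0)=1

Derivation:
Step 1: ant0:(4,2)->N->(3,2) | ant1:(3,0)->N->(2,0)
  grid max=1 at (0,3)
Step 2: ant0:(3,2)->E->(3,3) | ant1:(2,0)->N->(1,0)
  grid max=2 at (3,3)
Step 3: ant0:(3,3)->N->(2,3) | ant1:(1,0)->N->(0,0)
  grid max=1 at (0,0)
Final grid:
  1 0 0 0 0
  0 0 0 0 0
  0 0 0 1 0
  0 0 0 1 0
  0 0 0 0 0
Max pheromone 1 at (0,0)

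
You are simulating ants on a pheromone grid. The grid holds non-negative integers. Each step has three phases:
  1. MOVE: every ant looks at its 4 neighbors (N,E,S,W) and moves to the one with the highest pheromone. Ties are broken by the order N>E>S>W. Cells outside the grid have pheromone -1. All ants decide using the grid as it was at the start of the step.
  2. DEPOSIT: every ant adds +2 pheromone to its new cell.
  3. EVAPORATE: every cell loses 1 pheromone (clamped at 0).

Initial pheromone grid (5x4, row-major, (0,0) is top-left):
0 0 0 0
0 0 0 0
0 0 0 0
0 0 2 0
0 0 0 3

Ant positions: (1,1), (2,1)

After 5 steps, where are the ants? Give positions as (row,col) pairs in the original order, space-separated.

Step 1: ant0:(1,1)->N->(0,1) | ant1:(2,1)->N->(1,1)
  grid max=2 at (4,3)
Step 2: ant0:(0,1)->S->(1,1) | ant1:(1,1)->N->(0,1)
  grid max=2 at (0,1)
Step 3: ant0:(1,1)->N->(0,1) | ant1:(0,1)->S->(1,1)
  grid max=3 at (0,1)
Step 4: ant0:(0,1)->S->(1,1) | ant1:(1,1)->N->(0,1)
  grid max=4 at (0,1)
Step 5: ant0:(1,1)->N->(0,1) | ant1:(0,1)->S->(1,1)
  grid max=5 at (0,1)

(0,1) (1,1)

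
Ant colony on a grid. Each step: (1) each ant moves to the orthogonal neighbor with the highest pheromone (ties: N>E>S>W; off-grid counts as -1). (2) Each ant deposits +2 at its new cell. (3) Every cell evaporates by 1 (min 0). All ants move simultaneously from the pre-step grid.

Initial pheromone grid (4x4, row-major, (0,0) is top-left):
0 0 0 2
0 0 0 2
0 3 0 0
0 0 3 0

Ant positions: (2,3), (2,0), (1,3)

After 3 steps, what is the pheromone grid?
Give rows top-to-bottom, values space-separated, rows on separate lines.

After step 1: ants at (1,3),(2,1),(0,3)
  0 0 0 3
  0 0 0 3
  0 4 0 0
  0 0 2 0
After step 2: ants at (0,3),(1,1),(1,3)
  0 0 0 4
  0 1 0 4
  0 3 0 0
  0 0 1 0
After step 3: ants at (1,3),(2,1),(0,3)
  0 0 0 5
  0 0 0 5
  0 4 0 0
  0 0 0 0

0 0 0 5
0 0 0 5
0 4 0 0
0 0 0 0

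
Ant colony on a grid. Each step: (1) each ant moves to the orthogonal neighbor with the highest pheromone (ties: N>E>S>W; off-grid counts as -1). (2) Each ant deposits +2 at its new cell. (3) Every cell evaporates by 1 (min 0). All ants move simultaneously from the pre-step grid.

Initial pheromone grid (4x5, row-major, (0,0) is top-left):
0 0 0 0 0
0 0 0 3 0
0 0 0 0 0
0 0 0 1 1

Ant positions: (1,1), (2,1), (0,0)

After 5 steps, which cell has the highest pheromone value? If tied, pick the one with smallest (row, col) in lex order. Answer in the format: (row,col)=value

Step 1: ant0:(1,1)->N->(0,1) | ant1:(2,1)->N->(1,1) | ant2:(0,0)->E->(0,1)
  grid max=3 at (0,1)
Step 2: ant0:(0,1)->S->(1,1) | ant1:(1,1)->N->(0,1) | ant2:(0,1)->S->(1,1)
  grid max=4 at (0,1)
Step 3: ant0:(1,1)->N->(0,1) | ant1:(0,1)->S->(1,1) | ant2:(1,1)->N->(0,1)
  grid max=7 at (0,1)
Step 4: ant0:(0,1)->S->(1,1) | ant1:(1,1)->N->(0,1) | ant2:(0,1)->S->(1,1)
  grid max=8 at (0,1)
Step 5: ant0:(1,1)->N->(0,1) | ant1:(0,1)->S->(1,1) | ant2:(1,1)->N->(0,1)
  grid max=11 at (0,1)
Final grid:
  0 11 0 0 0
  0 9 0 0 0
  0 0 0 0 0
  0 0 0 0 0
Max pheromone 11 at (0,1)

Answer: (0,1)=11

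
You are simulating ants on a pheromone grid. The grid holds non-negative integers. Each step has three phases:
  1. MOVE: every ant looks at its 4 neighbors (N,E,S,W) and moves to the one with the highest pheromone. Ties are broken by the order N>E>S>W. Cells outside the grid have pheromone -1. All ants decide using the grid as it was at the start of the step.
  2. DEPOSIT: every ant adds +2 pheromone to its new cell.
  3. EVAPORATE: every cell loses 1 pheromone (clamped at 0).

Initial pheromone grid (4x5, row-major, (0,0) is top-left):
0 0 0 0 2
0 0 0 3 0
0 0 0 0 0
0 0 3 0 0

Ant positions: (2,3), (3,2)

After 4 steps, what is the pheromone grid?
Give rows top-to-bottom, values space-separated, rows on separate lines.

After step 1: ants at (1,3),(2,2)
  0 0 0 0 1
  0 0 0 4 0
  0 0 1 0 0
  0 0 2 0 0
After step 2: ants at (0,3),(3,2)
  0 0 0 1 0
  0 0 0 3 0
  0 0 0 0 0
  0 0 3 0 0
After step 3: ants at (1,3),(2,2)
  0 0 0 0 0
  0 0 0 4 0
  0 0 1 0 0
  0 0 2 0 0
After step 4: ants at (0,3),(3,2)
  0 0 0 1 0
  0 0 0 3 0
  0 0 0 0 0
  0 0 3 0 0

0 0 0 1 0
0 0 0 3 0
0 0 0 0 0
0 0 3 0 0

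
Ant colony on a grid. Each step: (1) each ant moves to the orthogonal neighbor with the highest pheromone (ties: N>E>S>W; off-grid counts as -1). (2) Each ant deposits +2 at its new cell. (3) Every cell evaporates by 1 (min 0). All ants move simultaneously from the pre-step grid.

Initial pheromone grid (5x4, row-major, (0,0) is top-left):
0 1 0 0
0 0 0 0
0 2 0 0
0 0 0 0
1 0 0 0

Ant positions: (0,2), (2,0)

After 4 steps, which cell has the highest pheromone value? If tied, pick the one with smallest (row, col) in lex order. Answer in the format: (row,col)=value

Answer: (2,1)=2

Derivation:
Step 1: ant0:(0,2)->W->(0,1) | ant1:(2,0)->E->(2,1)
  grid max=3 at (2,1)
Step 2: ant0:(0,1)->E->(0,2) | ant1:(2,1)->N->(1,1)
  grid max=2 at (2,1)
Step 3: ant0:(0,2)->W->(0,1) | ant1:(1,1)->S->(2,1)
  grid max=3 at (2,1)
Step 4: ant0:(0,1)->E->(0,2) | ant1:(2,1)->N->(1,1)
  grid max=2 at (2,1)
Final grid:
  0 1 1 0
  0 1 0 0
  0 2 0 0
  0 0 0 0
  0 0 0 0
Max pheromone 2 at (2,1)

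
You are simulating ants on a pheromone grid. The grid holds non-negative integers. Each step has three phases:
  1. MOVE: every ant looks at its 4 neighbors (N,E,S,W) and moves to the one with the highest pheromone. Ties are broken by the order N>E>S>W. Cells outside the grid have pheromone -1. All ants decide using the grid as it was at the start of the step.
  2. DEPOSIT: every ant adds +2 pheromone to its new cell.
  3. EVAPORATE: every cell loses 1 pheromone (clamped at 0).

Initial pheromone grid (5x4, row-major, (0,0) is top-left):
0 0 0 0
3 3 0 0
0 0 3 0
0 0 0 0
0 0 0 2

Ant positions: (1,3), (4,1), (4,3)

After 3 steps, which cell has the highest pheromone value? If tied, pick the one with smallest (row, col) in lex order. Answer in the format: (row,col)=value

Answer: (1,1)=2

Derivation:
Step 1: ant0:(1,3)->N->(0,3) | ant1:(4,1)->N->(3,1) | ant2:(4,3)->N->(3,3)
  grid max=2 at (1,0)
Step 2: ant0:(0,3)->S->(1,3) | ant1:(3,1)->N->(2,1) | ant2:(3,3)->S->(4,3)
  grid max=2 at (4,3)
Step 3: ant0:(1,3)->N->(0,3) | ant1:(2,1)->N->(1,1) | ant2:(4,3)->N->(3,3)
  grid max=2 at (1,1)
Final grid:
  0 0 0 1
  0 2 0 0
  0 0 0 0
  0 0 0 1
  0 0 0 1
Max pheromone 2 at (1,1)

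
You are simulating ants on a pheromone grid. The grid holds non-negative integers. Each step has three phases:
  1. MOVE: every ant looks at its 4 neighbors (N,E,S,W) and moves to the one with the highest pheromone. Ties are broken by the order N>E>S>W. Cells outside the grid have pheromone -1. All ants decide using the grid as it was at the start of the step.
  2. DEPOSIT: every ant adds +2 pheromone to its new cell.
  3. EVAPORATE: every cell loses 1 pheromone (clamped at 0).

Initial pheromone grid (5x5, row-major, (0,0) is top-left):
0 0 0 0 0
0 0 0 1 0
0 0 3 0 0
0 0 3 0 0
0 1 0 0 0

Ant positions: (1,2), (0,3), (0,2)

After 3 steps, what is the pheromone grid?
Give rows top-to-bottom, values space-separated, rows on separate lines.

After step 1: ants at (2,2),(1,3),(0,3)
  0 0 0 1 0
  0 0 0 2 0
  0 0 4 0 0
  0 0 2 0 0
  0 0 0 0 0
After step 2: ants at (3,2),(0,3),(1,3)
  0 0 0 2 0
  0 0 0 3 0
  0 0 3 0 0
  0 0 3 0 0
  0 0 0 0 0
After step 3: ants at (2,2),(1,3),(0,3)
  0 0 0 3 0
  0 0 0 4 0
  0 0 4 0 0
  0 0 2 0 0
  0 0 0 0 0

0 0 0 3 0
0 0 0 4 0
0 0 4 0 0
0 0 2 0 0
0 0 0 0 0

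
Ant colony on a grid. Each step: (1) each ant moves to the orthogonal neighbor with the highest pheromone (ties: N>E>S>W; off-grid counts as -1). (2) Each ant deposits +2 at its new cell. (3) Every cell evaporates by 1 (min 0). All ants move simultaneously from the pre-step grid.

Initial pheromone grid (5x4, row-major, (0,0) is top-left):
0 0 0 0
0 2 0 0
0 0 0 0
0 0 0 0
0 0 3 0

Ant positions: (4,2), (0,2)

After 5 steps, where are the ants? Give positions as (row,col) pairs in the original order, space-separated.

Step 1: ant0:(4,2)->N->(3,2) | ant1:(0,2)->E->(0,3)
  grid max=2 at (4,2)
Step 2: ant0:(3,2)->S->(4,2) | ant1:(0,3)->S->(1,3)
  grid max=3 at (4,2)
Step 3: ant0:(4,2)->N->(3,2) | ant1:(1,3)->N->(0,3)
  grid max=2 at (4,2)
Step 4: ant0:(3,2)->S->(4,2) | ant1:(0,3)->S->(1,3)
  grid max=3 at (4,2)
Step 5: ant0:(4,2)->N->(3,2) | ant1:(1,3)->N->(0,3)
  grid max=2 at (4,2)

(3,2) (0,3)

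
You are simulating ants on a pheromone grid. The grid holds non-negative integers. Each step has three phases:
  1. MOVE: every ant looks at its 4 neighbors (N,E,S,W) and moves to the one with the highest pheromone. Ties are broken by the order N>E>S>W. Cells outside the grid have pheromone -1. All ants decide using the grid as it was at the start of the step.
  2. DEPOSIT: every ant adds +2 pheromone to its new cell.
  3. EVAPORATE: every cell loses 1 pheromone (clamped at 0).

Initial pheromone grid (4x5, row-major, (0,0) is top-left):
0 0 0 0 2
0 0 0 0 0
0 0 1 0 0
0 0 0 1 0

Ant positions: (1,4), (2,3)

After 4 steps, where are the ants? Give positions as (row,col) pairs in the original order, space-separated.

Step 1: ant0:(1,4)->N->(0,4) | ant1:(2,3)->S->(3,3)
  grid max=3 at (0,4)
Step 2: ant0:(0,4)->S->(1,4) | ant1:(3,3)->N->(2,3)
  grid max=2 at (0,4)
Step 3: ant0:(1,4)->N->(0,4) | ant1:(2,3)->S->(3,3)
  grid max=3 at (0,4)
Step 4: ant0:(0,4)->S->(1,4) | ant1:(3,3)->N->(2,3)
  grid max=2 at (0,4)

(1,4) (2,3)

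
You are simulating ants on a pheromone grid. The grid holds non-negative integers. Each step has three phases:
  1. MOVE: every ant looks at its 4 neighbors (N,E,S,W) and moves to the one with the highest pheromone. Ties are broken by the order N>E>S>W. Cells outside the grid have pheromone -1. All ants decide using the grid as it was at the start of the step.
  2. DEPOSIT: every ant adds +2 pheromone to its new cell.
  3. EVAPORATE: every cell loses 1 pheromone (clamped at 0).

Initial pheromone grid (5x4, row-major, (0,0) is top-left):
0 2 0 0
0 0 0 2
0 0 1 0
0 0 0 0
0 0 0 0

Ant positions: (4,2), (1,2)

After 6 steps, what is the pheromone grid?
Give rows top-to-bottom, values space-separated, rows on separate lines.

After step 1: ants at (3,2),(1,3)
  0 1 0 0
  0 0 0 3
  0 0 0 0
  0 0 1 0
  0 0 0 0
After step 2: ants at (2,2),(0,3)
  0 0 0 1
  0 0 0 2
  0 0 1 0
  0 0 0 0
  0 0 0 0
After step 3: ants at (1,2),(1,3)
  0 0 0 0
  0 0 1 3
  0 0 0 0
  0 0 0 0
  0 0 0 0
After step 4: ants at (1,3),(1,2)
  0 0 0 0
  0 0 2 4
  0 0 0 0
  0 0 0 0
  0 0 0 0
After step 5: ants at (1,2),(1,3)
  0 0 0 0
  0 0 3 5
  0 0 0 0
  0 0 0 0
  0 0 0 0
After step 6: ants at (1,3),(1,2)
  0 0 0 0
  0 0 4 6
  0 0 0 0
  0 0 0 0
  0 0 0 0

0 0 0 0
0 0 4 6
0 0 0 0
0 0 0 0
0 0 0 0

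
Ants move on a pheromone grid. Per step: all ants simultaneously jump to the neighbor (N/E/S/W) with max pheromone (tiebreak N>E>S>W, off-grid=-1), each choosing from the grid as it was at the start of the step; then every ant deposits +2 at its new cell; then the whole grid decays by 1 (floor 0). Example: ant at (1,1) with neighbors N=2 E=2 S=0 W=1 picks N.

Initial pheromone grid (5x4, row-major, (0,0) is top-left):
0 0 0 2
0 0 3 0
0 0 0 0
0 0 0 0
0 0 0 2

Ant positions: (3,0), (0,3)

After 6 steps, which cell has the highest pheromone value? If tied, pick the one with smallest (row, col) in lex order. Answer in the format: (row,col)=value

Answer: (1,2)=5

Derivation:
Step 1: ant0:(3,0)->N->(2,0) | ant1:(0,3)->S->(1,3)
  grid max=2 at (1,2)
Step 2: ant0:(2,0)->N->(1,0) | ant1:(1,3)->W->(1,2)
  grid max=3 at (1,2)
Step 3: ant0:(1,0)->N->(0,0) | ant1:(1,2)->N->(0,2)
  grid max=2 at (1,2)
Step 4: ant0:(0,0)->E->(0,1) | ant1:(0,2)->S->(1,2)
  grid max=3 at (1,2)
Step 5: ant0:(0,1)->E->(0,2) | ant1:(1,2)->N->(0,2)
  grid max=3 at (0,2)
Step 6: ant0:(0,2)->S->(1,2) | ant1:(0,2)->S->(1,2)
  grid max=5 at (1,2)
Final grid:
  0 0 2 0
  0 0 5 0
  0 0 0 0
  0 0 0 0
  0 0 0 0
Max pheromone 5 at (1,2)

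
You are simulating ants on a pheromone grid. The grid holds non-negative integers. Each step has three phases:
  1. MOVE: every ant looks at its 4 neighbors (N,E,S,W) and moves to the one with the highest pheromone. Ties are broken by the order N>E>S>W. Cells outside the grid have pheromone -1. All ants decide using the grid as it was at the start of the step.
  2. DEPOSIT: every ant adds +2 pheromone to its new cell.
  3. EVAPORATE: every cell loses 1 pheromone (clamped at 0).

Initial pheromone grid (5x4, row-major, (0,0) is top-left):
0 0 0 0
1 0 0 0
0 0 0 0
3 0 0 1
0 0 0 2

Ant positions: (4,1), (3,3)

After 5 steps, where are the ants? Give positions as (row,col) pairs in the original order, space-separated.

Step 1: ant0:(4,1)->N->(3,1) | ant1:(3,3)->S->(4,3)
  grid max=3 at (4,3)
Step 2: ant0:(3,1)->W->(3,0) | ant1:(4,3)->N->(3,3)
  grid max=3 at (3,0)
Step 3: ant0:(3,0)->N->(2,0) | ant1:(3,3)->S->(4,3)
  grid max=3 at (4,3)
Step 4: ant0:(2,0)->S->(3,0) | ant1:(4,3)->N->(3,3)
  grid max=3 at (3,0)
Step 5: ant0:(3,0)->N->(2,0) | ant1:(3,3)->S->(4,3)
  grid max=3 at (4,3)

(2,0) (4,3)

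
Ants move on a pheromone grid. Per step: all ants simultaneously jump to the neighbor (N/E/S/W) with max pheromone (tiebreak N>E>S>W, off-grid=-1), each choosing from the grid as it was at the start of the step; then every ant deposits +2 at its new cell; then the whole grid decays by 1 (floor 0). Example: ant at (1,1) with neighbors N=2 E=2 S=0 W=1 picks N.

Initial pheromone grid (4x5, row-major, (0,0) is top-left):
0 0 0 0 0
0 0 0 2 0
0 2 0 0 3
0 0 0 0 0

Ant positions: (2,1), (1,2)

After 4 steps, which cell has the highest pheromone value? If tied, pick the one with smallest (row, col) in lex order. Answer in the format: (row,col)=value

Step 1: ant0:(2,1)->N->(1,1) | ant1:(1,2)->E->(1,3)
  grid max=3 at (1,3)
Step 2: ant0:(1,1)->S->(2,1) | ant1:(1,3)->N->(0,3)
  grid max=2 at (1,3)
Step 3: ant0:(2,1)->N->(1,1) | ant1:(0,3)->S->(1,3)
  grid max=3 at (1,3)
Step 4: ant0:(1,1)->S->(2,1) | ant1:(1,3)->N->(0,3)
  grid max=2 at (1,3)
Final grid:
  0 0 0 1 0
  0 0 0 2 0
  0 2 0 0 0
  0 0 0 0 0
Max pheromone 2 at (1,3)

Answer: (1,3)=2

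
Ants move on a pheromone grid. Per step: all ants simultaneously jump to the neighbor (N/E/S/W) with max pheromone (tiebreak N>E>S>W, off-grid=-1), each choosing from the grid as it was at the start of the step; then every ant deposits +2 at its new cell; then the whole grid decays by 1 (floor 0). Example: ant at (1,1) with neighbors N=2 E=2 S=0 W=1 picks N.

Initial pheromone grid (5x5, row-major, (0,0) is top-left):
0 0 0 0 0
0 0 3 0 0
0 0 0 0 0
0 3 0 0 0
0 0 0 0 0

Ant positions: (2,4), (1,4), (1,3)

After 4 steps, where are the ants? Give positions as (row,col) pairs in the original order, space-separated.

Step 1: ant0:(2,4)->N->(1,4) | ant1:(1,4)->N->(0,4) | ant2:(1,3)->W->(1,2)
  grid max=4 at (1,2)
Step 2: ant0:(1,4)->N->(0,4) | ant1:(0,4)->S->(1,4) | ant2:(1,2)->N->(0,2)
  grid max=3 at (1,2)
Step 3: ant0:(0,4)->S->(1,4) | ant1:(1,4)->N->(0,4) | ant2:(0,2)->S->(1,2)
  grid max=4 at (1,2)
Step 4: ant0:(1,4)->N->(0,4) | ant1:(0,4)->S->(1,4) | ant2:(1,2)->N->(0,2)
  grid max=4 at (0,4)

(0,4) (1,4) (0,2)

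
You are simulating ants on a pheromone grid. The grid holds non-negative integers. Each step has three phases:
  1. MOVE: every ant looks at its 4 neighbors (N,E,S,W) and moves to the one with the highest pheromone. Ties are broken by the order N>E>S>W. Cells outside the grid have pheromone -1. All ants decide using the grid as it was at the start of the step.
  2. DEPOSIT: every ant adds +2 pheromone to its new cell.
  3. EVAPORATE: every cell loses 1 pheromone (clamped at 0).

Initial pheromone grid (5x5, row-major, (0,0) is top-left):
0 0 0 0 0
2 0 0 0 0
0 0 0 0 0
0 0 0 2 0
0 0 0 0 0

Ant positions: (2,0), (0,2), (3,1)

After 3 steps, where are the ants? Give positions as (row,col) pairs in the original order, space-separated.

Step 1: ant0:(2,0)->N->(1,0) | ant1:(0,2)->E->(0,3) | ant2:(3,1)->N->(2,1)
  grid max=3 at (1,0)
Step 2: ant0:(1,0)->N->(0,0) | ant1:(0,3)->E->(0,4) | ant2:(2,1)->N->(1,1)
  grid max=2 at (1,0)
Step 3: ant0:(0,0)->S->(1,0) | ant1:(0,4)->S->(1,4) | ant2:(1,1)->W->(1,0)
  grid max=5 at (1,0)

(1,0) (1,4) (1,0)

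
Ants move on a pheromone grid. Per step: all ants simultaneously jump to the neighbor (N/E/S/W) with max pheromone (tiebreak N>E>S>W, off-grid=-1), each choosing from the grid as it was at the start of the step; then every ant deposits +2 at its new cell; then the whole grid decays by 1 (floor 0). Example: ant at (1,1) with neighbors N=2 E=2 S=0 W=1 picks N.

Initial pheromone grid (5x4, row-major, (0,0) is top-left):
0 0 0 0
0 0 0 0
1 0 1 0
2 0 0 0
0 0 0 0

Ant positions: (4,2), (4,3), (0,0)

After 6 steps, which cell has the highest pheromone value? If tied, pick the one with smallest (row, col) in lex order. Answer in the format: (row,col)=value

Answer: (3,2)=6

Derivation:
Step 1: ant0:(4,2)->N->(3,2) | ant1:(4,3)->N->(3,3) | ant2:(0,0)->E->(0,1)
  grid max=1 at (0,1)
Step 2: ant0:(3,2)->E->(3,3) | ant1:(3,3)->W->(3,2) | ant2:(0,1)->E->(0,2)
  grid max=2 at (3,2)
Step 3: ant0:(3,3)->W->(3,2) | ant1:(3,2)->E->(3,3) | ant2:(0,2)->E->(0,3)
  grid max=3 at (3,2)
Step 4: ant0:(3,2)->E->(3,3) | ant1:(3,3)->W->(3,2) | ant2:(0,3)->S->(1,3)
  grid max=4 at (3,2)
Step 5: ant0:(3,3)->W->(3,2) | ant1:(3,2)->E->(3,3) | ant2:(1,3)->N->(0,3)
  grid max=5 at (3,2)
Step 6: ant0:(3,2)->E->(3,3) | ant1:(3,3)->W->(3,2) | ant2:(0,3)->S->(1,3)
  grid max=6 at (3,2)
Final grid:
  0 0 0 0
  0 0 0 1
  0 0 0 0
  0 0 6 6
  0 0 0 0
Max pheromone 6 at (3,2)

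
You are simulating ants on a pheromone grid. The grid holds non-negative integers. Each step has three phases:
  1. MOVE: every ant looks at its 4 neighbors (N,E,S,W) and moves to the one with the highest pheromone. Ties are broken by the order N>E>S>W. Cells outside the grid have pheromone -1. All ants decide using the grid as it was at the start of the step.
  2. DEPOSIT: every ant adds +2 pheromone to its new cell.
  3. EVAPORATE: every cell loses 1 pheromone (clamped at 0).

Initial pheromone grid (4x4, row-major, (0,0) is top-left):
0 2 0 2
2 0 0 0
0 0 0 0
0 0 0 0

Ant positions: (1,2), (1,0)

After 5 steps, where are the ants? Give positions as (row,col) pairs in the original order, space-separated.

Step 1: ant0:(1,2)->N->(0,2) | ant1:(1,0)->N->(0,0)
  grid max=1 at (0,0)
Step 2: ant0:(0,2)->E->(0,3) | ant1:(0,0)->E->(0,1)
  grid max=2 at (0,1)
Step 3: ant0:(0,3)->S->(1,3) | ant1:(0,1)->E->(0,2)
  grid max=1 at (0,1)
Step 4: ant0:(1,3)->N->(0,3) | ant1:(0,2)->E->(0,3)
  grid max=4 at (0,3)
Step 5: ant0:(0,3)->S->(1,3) | ant1:(0,3)->S->(1,3)
  grid max=3 at (0,3)

(1,3) (1,3)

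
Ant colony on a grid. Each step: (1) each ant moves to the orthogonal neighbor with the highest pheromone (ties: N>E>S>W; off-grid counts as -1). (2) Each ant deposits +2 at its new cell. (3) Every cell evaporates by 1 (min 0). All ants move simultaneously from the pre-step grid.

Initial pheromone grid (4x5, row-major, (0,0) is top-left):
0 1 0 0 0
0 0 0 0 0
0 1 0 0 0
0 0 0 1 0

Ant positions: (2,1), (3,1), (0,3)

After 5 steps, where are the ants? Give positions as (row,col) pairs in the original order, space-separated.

Step 1: ant0:(2,1)->N->(1,1) | ant1:(3,1)->N->(2,1) | ant2:(0,3)->E->(0,4)
  grid max=2 at (2,1)
Step 2: ant0:(1,1)->S->(2,1) | ant1:(2,1)->N->(1,1) | ant2:(0,4)->S->(1,4)
  grid max=3 at (2,1)
Step 3: ant0:(2,1)->N->(1,1) | ant1:(1,1)->S->(2,1) | ant2:(1,4)->N->(0,4)
  grid max=4 at (2,1)
Step 4: ant0:(1,1)->S->(2,1) | ant1:(2,1)->N->(1,1) | ant2:(0,4)->S->(1,4)
  grid max=5 at (2,1)
Step 5: ant0:(2,1)->N->(1,1) | ant1:(1,1)->S->(2,1) | ant2:(1,4)->N->(0,4)
  grid max=6 at (2,1)

(1,1) (2,1) (0,4)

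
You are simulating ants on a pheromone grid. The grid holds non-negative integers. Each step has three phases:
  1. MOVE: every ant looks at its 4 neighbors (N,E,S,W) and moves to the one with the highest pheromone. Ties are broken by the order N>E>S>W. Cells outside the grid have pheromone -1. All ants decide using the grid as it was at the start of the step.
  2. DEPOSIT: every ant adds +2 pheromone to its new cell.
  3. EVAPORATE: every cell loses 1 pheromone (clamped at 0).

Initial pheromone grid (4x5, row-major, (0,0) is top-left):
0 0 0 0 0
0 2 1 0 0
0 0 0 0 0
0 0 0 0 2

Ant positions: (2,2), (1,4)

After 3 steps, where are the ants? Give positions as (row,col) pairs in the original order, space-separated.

Step 1: ant0:(2,2)->N->(1,2) | ant1:(1,4)->N->(0,4)
  grid max=2 at (1,2)
Step 2: ant0:(1,2)->W->(1,1) | ant1:(0,4)->S->(1,4)
  grid max=2 at (1,1)
Step 3: ant0:(1,1)->E->(1,2) | ant1:(1,4)->N->(0,4)
  grid max=2 at (1,2)

(1,2) (0,4)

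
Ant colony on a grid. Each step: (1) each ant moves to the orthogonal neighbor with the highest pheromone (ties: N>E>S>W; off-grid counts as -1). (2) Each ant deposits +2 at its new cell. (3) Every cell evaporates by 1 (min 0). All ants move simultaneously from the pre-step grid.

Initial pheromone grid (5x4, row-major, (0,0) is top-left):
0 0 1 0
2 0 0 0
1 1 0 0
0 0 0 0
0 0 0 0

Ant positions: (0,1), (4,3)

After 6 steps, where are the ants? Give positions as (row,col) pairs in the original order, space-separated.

Step 1: ant0:(0,1)->E->(0,2) | ant1:(4,3)->N->(3,3)
  grid max=2 at (0,2)
Step 2: ant0:(0,2)->E->(0,3) | ant1:(3,3)->N->(2,3)
  grid max=1 at (0,2)
Step 3: ant0:(0,3)->W->(0,2) | ant1:(2,3)->N->(1,3)
  grid max=2 at (0,2)
Step 4: ant0:(0,2)->E->(0,3) | ant1:(1,3)->N->(0,3)
  grid max=3 at (0,3)
Step 5: ant0:(0,3)->W->(0,2) | ant1:(0,3)->W->(0,2)
  grid max=4 at (0,2)
Step 6: ant0:(0,2)->E->(0,3) | ant1:(0,2)->E->(0,3)
  grid max=5 at (0,3)

(0,3) (0,3)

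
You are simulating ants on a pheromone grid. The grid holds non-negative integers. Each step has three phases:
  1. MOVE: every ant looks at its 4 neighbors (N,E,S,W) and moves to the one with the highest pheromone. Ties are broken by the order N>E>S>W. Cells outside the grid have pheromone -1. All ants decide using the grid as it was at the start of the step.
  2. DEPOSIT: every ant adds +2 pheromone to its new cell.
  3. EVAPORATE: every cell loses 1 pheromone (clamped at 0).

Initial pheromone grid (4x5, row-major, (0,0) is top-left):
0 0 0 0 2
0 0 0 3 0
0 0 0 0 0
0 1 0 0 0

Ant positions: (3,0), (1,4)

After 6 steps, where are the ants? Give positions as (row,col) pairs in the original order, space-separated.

Step 1: ant0:(3,0)->E->(3,1) | ant1:(1,4)->W->(1,3)
  grid max=4 at (1,3)
Step 2: ant0:(3,1)->N->(2,1) | ant1:(1,3)->N->(0,3)
  grid max=3 at (1,3)
Step 3: ant0:(2,1)->S->(3,1) | ant1:(0,3)->S->(1,3)
  grid max=4 at (1,3)
Step 4: ant0:(3,1)->N->(2,1) | ant1:(1,3)->N->(0,3)
  grid max=3 at (1,3)
Step 5: ant0:(2,1)->S->(3,1) | ant1:(0,3)->S->(1,3)
  grid max=4 at (1,3)
Step 6: ant0:(3,1)->N->(2,1) | ant1:(1,3)->N->(0,3)
  grid max=3 at (1,3)

(2,1) (0,3)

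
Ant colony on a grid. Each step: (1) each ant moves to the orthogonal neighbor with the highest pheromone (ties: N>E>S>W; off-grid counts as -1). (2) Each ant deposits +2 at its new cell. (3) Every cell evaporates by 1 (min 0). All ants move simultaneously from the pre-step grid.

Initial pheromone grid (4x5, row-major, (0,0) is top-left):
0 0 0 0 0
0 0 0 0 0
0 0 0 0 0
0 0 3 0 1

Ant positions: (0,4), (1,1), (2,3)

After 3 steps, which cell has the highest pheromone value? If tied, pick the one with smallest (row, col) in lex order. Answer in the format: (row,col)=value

Step 1: ant0:(0,4)->S->(1,4) | ant1:(1,1)->N->(0,1) | ant2:(2,3)->N->(1,3)
  grid max=2 at (3,2)
Step 2: ant0:(1,4)->W->(1,3) | ant1:(0,1)->E->(0,2) | ant2:(1,3)->E->(1,4)
  grid max=2 at (1,3)
Step 3: ant0:(1,3)->E->(1,4) | ant1:(0,2)->E->(0,3) | ant2:(1,4)->W->(1,3)
  grid max=3 at (1,3)
Final grid:
  0 0 0 1 0
  0 0 0 3 3
  0 0 0 0 0
  0 0 0 0 0
Max pheromone 3 at (1,3)

Answer: (1,3)=3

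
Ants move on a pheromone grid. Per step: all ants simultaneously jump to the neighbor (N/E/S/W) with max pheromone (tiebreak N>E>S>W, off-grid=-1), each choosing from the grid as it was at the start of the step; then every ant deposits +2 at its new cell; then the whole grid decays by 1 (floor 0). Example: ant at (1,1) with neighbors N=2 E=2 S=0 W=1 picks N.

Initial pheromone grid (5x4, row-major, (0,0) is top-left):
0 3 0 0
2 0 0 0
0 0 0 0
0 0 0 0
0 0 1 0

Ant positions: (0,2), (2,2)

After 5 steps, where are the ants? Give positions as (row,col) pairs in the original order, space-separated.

Step 1: ant0:(0,2)->W->(0,1) | ant1:(2,2)->N->(1,2)
  grid max=4 at (0,1)
Step 2: ant0:(0,1)->E->(0,2) | ant1:(1,2)->N->(0,2)
  grid max=3 at (0,1)
Step 3: ant0:(0,2)->W->(0,1) | ant1:(0,2)->W->(0,1)
  grid max=6 at (0,1)
Step 4: ant0:(0,1)->E->(0,2) | ant1:(0,1)->E->(0,2)
  grid max=5 at (0,1)
Step 5: ant0:(0,2)->W->(0,1) | ant1:(0,2)->W->(0,1)
  grid max=8 at (0,1)

(0,1) (0,1)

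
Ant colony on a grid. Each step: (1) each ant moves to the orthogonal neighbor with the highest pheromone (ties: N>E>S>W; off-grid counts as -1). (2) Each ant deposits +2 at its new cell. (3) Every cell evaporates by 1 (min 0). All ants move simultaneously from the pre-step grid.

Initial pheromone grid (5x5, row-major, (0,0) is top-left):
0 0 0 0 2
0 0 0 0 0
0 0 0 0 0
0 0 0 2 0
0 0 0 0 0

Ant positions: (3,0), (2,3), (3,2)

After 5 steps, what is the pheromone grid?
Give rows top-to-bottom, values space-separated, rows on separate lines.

After step 1: ants at (2,0),(3,3),(3,3)
  0 0 0 0 1
  0 0 0 0 0
  1 0 0 0 0
  0 0 0 5 0
  0 0 0 0 0
After step 2: ants at (1,0),(2,3),(2,3)
  0 0 0 0 0
  1 0 0 0 0
  0 0 0 3 0
  0 0 0 4 0
  0 0 0 0 0
After step 3: ants at (0,0),(3,3),(3,3)
  1 0 0 0 0
  0 0 0 0 0
  0 0 0 2 0
  0 0 0 7 0
  0 0 0 0 0
After step 4: ants at (0,1),(2,3),(2,3)
  0 1 0 0 0
  0 0 0 0 0
  0 0 0 5 0
  0 0 0 6 0
  0 0 0 0 0
After step 5: ants at (0,2),(3,3),(3,3)
  0 0 1 0 0
  0 0 0 0 0
  0 0 0 4 0
  0 0 0 9 0
  0 0 0 0 0

0 0 1 0 0
0 0 0 0 0
0 0 0 4 0
0 0 0 9 0
0 0 0 0 0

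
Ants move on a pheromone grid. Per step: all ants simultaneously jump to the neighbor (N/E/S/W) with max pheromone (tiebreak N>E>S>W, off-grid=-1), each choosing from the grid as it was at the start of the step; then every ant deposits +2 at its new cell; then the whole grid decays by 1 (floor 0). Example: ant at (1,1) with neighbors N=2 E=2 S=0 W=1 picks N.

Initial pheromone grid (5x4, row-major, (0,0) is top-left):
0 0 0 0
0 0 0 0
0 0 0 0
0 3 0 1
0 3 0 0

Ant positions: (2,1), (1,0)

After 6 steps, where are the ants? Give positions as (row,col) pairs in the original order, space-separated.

Step 1: ant0:(2,1)->S->(3,1) | ant1:(1,0)->N->(0,0)
  grid max=4 at (3,1)
Step 2: ant0:(3,1)->S->(4,1) | ant1:(0,0)->E->(0,1)
  grid max=3 at (3,1)
Step 3: ant0:(4,1)->N->(3,1) | ant1:(0,1)->E->(0,2)
  grid max=4 at (3,1)
Step 4: ant0:(3,1)->S->(4,1) | ant1:(0,2)->E->(0,3)
  grid max=3 at (3,1)
Step 5: ant0:(4,1)->N->(3,1) | ant1:(0,3)->S->(1,3)
  grid max=4 at (3,1)
Step 6: ant0:(3,1)->S->(4,1) | ant1:(1,3)->N->(0,3)
  grid max=3 at (3,1)

(4,1) (0,3)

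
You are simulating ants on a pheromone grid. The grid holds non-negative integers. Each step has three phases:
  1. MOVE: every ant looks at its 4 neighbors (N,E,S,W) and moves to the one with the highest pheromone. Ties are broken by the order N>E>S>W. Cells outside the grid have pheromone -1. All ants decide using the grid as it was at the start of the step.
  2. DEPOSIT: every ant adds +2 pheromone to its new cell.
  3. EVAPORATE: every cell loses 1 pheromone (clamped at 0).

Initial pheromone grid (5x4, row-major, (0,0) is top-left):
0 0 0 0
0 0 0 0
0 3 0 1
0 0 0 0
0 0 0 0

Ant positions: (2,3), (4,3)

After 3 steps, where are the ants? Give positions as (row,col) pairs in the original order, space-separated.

Step 1: ant0:(2,3)->N->(1,3) | ant1:(4,3)->N->(3,3)
  grid max=2 at (2,1)
Step 2: ant0:(1,3)->N->(0,3) | ant1:(3,3)->N->(2,3)
  grid max=1 at (0,3)
Step 3: ant0:(0,3)->S->(1,3) | ant1:(2,3)->N->(1,3)
  grid max=3 at (1,3)

(1,3) (1,3)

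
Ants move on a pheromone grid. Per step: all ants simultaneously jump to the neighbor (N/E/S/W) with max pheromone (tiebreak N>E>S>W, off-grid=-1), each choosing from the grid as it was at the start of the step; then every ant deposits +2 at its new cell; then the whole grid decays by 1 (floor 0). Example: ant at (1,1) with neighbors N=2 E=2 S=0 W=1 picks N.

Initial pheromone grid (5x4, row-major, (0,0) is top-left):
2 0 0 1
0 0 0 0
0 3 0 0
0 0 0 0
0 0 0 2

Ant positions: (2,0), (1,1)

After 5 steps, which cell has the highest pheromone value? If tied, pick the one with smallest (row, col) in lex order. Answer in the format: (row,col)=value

Step 1: ant0:(2,0)->E->(2,1) | ant1:(1,1)->S->(2,1)
  grid max=6 at (2,1)
Step 2: ant0:(2,1)->N->(1,1) | ant1:(2,1)->N->(1,1)
  grid max=5 at (2,1)
Step 3: ant0:(1,1)->S->(2,1) | ant1:(1,1)->S->(2,1)
  grid max=8 at (2,1)
Step 4: ant0:(2,1)->N->(1,1) | ant1:(2,1)->N->(1,1)
  grid max=7 at (2,1)
Step 5: ant0:(1,1)->S->(2,1) | ant1:(1,1)->S->(2,1)
  grid max=10 at (2,1)
Final grid:
  0 0 0 0
  0 4 0 0
  0 10 0 0
  0 0 0 0
  0 0 0 0
Max pheromone 10 at (2,1)

Answer: (2,1)=10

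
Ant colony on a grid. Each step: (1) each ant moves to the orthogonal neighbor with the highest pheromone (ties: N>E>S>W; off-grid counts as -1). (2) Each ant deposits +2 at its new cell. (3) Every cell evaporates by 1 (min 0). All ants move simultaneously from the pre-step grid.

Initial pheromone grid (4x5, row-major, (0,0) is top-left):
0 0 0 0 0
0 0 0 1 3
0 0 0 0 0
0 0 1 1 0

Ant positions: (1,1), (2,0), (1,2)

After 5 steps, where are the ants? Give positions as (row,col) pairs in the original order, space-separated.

Step 1: ant0:(1,1)->N->(0,1) | ant1:(2,0)->N->(1,0) | ant2:(1,2)->E->(1,3)
  grid max=2 at (1,3)
Step 2: ant0:(0,1)->E->(0,2) | ant1:(1,0)->N->(0,0) | ant2:(1,3)->E->(1,4)
  grid max=3 at (1,4)
Step 3: ant0:(0,2)->E->(0,3) | ant1:(0,0)->E->(0,1) | ant2:(1,4)->W->(1,3)
  grid max=2 at (1,3)
Step 4: ant0:(0,3)->S->(1,3) | ant1:(0,1)->E->(0,2) | ant2:(1,3)->E->(1,4)
  grid max=3 at (1,3)
Step 5: ant0:(1,3)->E->(1,4) | ant1:(0,2)->E->(0,3) | ant2:(1,4)->W->(1,3)
  grid max=4 at (1,3)

(1,4) (0,3) (1,3)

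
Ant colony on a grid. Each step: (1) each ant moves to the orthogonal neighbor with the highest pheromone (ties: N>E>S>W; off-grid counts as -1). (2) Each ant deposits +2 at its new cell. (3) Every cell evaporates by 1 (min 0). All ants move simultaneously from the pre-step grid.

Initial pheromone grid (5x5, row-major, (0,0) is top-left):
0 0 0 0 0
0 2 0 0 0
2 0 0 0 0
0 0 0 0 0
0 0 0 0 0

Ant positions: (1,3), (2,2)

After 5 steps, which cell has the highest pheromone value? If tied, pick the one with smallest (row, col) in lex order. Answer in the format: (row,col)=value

Answer: (0,1)=1

Derivation:
Step 1: ant0:(1,3)->N->(0,3) | ant1:(2,2)->N->(1,2)
  grid max=1 at (0,3)
Step 2: ant0:(0,3)->E->(0,4) | ant1:(1,2)->W->(1,1)
  grid max=2 at (1,1)
Step 3: ant0:(0,4)->S->(1,4) | ant1:(1,1)->N->(0,1)
  grid max=1 at (0,1)
Step 4: ant0:(1,4)->N->(0,4) | ant1:(0,1)->S->(1,1)
  grid max=2 at (1,1)
Step 5: ant0:(0,4)->S->(1,4) | ant1:(1,1)->N->(0,1)
  grid max=1 at (0,1)
Final grid:
  0 1 0 0 0
  0 1 0 0 1
  0 0 0 0 0
  0 0 0 0 0
  0 0 0 0 0
Max pheromone 1 at (0,1)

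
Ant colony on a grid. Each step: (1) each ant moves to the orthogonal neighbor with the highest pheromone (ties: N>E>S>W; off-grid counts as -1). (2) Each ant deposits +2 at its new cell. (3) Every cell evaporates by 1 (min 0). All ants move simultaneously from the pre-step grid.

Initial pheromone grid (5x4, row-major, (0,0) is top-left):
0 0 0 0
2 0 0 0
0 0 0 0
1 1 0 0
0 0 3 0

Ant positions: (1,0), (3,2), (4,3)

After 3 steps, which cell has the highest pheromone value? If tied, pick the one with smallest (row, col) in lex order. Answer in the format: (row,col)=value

Answer: (4,2)=8

Derivation:
Step 1: ant0:(1,0)->N->(0,0) | ant1:(3,2)->S->(4,2) | ant2:(4,3)->W->(4,2)
  grid max=6 at (4,2)
Step 2: ant0:(0,0)->S->(1,0) | ant1:(4,2)->N->(3,2) | ant2:(4,2)->N->(3,2)
  grid max=5 at (4,2)
Step 3: ant0:(1,0)->N->(0,0) | ant1:(3,2)->S->(4,2) | ant2:(3,2)->S->(4,2)
  grid max=8 at (4,2)
Final grid:
  1 0 0 0
  1 0 0 0
  0 0 0 0
  0 0 2 0
  0 0 8 0
Max pheromone 8 at (4,2)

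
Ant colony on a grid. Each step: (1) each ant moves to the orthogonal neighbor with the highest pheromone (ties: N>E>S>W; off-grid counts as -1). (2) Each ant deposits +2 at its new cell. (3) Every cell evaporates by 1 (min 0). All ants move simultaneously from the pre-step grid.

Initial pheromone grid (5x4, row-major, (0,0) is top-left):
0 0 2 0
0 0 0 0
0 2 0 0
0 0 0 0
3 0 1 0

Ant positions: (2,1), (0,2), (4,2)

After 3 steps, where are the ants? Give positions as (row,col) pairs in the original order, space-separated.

Step 1: ant0:(2,1)->N->(1,1) | ant1:(0,2)->E->(0,3) | ant2:(4,2)->N->(3,2)
  grid max=2 at (4,0)
Step 2: ant0:(1,1)->S->(2,1) | ant1:(0,3)->W->(0,2) | ant2:(3,2)->N->(2,2)
  grid max=2 at (0,2)
Step 3: ant0:(2,1)->E->(2,2) | ant1:(0,2)->E->(0,3) | ant2:(2,2)->W->(2,1)
  grid max=3 at (2,1)

(2,2) (0,3) (2,1)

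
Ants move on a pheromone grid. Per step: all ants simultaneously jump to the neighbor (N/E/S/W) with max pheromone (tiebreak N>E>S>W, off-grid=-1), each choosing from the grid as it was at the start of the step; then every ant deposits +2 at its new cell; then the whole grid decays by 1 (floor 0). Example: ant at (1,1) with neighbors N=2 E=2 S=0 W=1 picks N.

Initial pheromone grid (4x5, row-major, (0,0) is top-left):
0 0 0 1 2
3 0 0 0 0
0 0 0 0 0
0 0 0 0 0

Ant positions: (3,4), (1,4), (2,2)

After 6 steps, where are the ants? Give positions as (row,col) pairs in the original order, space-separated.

Step 1: ant0:(3,4)->N->(2,4) | ant1:(1,4)->N->(0,4) | ant2:(2,2)->N->(1,2)
  grid max=3 at (0,4)
Step 2: ant0:(2,4)->N->(1,4) | ant1:(0,4)->S->(1,4) | ant2:(1,2)->N->(0,2)
  grid max=3 at (1,4)
Step 3: ant0:(1,4)->N->(0,4) | ant1:(1,4)->N->(0,4) | ant2:(0,2)->E->(0,3)
  grid max=5 at (0,4)
Step 4: ant0:(0,4)->S->(1,4) | ant1:(0,4)->S->(1,4) | ant2:(0,3)->E->(0,4)
  grid max=6 at (0,4)
Step 5: ant0:(1,4)->N->(0,4) | ant1:(1,4)->N->(0,4) | ant2:(0,4)->S->(1,4)
  grid max=9 at (0,4)
Step 6: ant0:(0,4)->S->(1,4) | ant1:(0,4)->S->(1,4) | ant2:(1,4)->N->(0,4)
  grid max=10 at (0,4)

(1,4) (1,4) (0,4)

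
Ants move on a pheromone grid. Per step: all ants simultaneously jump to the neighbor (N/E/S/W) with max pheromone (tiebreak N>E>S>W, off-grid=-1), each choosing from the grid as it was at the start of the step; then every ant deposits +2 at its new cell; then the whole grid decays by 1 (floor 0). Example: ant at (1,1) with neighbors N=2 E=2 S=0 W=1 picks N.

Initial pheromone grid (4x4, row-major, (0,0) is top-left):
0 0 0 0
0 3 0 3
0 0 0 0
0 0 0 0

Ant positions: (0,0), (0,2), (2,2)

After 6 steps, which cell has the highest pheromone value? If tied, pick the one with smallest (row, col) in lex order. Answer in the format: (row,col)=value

Answer: (1,3)=9

Derivation:
Step 1: ant0:(0,0)->E->(0,1) | ant1:(0,2)->E->(0,3) | ant2:(2,2)->N->(1,2)
  grid max=2 at (1,1)
Step 2: ant0:(0,1)->S->(1,1) | ant1:(0,3)->S->(1,3) | ant2:(1,2)->E->(1,3)
  grid max=5 at (1,3)
Step 3: ant0:(1,1)->N->(0,1) | ant1:(1,3)->N->(0,3) | ant2:(1,3)->N->(0,3)
  grid max=4 at (1,3)
Step 4: ant0:(0,1)->S->(1,1) | ant1:(0,3)->S->(1,3) | ant2:(0,3)->S->(1,3)
  grid max=7 at (1,3)
Step 5: ant0:(1,1)->N->(0,1) | ant1:(1,3)->N->(0,3) | ant2:(1,3)->N->(0,3)
  grid max=6 at (1,3)
Step 6: ant0:(0,1)->S->(1,1) | ant1:(0,3)->S->(1,3) | ant2:(0,3)->S->(1,3)
  grid max=9 at (1,3)
Final grid:
  0 0 0 4
  0 3 0 9
  0 0 0 0
  0 0 0 0
Max pheromone 9 at (1,3)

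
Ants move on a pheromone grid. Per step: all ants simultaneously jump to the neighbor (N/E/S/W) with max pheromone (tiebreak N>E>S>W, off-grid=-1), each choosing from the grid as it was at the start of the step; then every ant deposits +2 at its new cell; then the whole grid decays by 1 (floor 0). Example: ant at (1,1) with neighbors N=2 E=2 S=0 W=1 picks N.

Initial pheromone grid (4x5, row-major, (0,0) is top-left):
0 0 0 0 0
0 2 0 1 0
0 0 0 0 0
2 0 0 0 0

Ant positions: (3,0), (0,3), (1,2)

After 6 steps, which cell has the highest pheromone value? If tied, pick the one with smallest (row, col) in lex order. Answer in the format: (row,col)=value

Step 1: ant0:(3,0)->N->(2,0) | ant1:(0,3)->S->(1,3) | ant2:(1,2)->W->(1,1)
  grid max=3 at (1,1)
Step 2: ant0:(2,0)->S->(3,0) | ant1:(1,3)->N->(0,3) | ant2:(1,1)->N->(0,1)
  grid max=2 at (1,1)
Step 3: ant0:(3,0)->N->(2,0) | ant1:(0,3)->S->(1,3) | ant2:(0,1)->S->(1,1)
  grid max=3 at (1,1)
Step 4: ant0:(2,0)->S->(3,0) | ant1:(1,3)->N->(0,3) | ant2:(1,1)->N->(0,1)
  grid max=2 at (1,1)
Step 5: ant0:(3,0)->N->(2,0) | ant1:(0,3)->S->(1,3) | ant2:(0,1)->S->(1,1)
  grid max=3 at (1,1)
Step 6: ant0:(2,0)->S->(3,0) | ant1:(1,3)->N->(0,3) | ant2:(1,1)->N->(0,1)
  grid max=2 at (1,1)
Final grid:
  0 1 0 1 0
  0 2 0 1 0
  0 0 0 0 0
  2 0 0 0 0
Max pheromone 2 at (1,1)

Answer: (1,1)=2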